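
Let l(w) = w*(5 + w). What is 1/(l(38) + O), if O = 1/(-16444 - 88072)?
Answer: 104516/170779143 ≈ 0.00061200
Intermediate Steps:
O = -1/104516 (O = 1/(-104516) = -1/104516 ≈ -9.5679e-6)
1/(l(38) + O) = 1/(38*(5 + 38) - 1/104516) = 1/(38*43 - 1/104516) = 1/(1634 - 1/104516) = 1/(170779143/104516) = 104516/170779143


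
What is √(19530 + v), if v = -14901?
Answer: √4629 ≈ 68.037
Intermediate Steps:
√(19530 + v) = √(19530 - 14901) = √4629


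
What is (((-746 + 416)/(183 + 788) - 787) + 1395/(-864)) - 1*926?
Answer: -159861193/93216 ≈ -1715.0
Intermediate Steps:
(((-746 + 416)/(183 + 788) - 787) + 1395/(-864)) - 1*926 = ((-330/971 - 787) + 1395*(-1/864)) - 926 = ((-330*1/971 - 787) - 155/96) - 926 = ((-330/971 - 787) - 155/96) - 926 = (-764507/971 - 155/96) - 926 = -73543177/93216 - 926 = -159861193/93216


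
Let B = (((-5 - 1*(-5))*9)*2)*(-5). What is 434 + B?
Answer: 434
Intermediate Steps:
B = 0 (B = (((-5 + 5)*9)*2)*(-5) = ((0*9)*2)*(-5) = (0*2)*(-5) = 0*(-5) = 0)
434 + B = 434 + 0 = 434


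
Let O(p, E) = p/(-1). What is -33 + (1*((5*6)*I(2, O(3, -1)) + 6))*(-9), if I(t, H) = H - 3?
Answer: 1533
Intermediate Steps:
O(p, E) = -p (O(p, E) = p*(-1) = -p)
I(t, H) = -3 + H
-33 + (1*((5*6)*I(2, O(3, -1)) + 6))*(-9) = -33 + (1*((5*6)*(-3 - 1*3) + 6))*(-9) = -33 + (1*(30*(-3 - 3) + 6))*(-9) = -33 + (1*(30*(-6) + 6))*(-9) = -33 + (1*(-180 + 6))*(-9) = -33 + (1*(-174))*(-9) = -33 - 174*(-9) = -33 + 1566 = 1533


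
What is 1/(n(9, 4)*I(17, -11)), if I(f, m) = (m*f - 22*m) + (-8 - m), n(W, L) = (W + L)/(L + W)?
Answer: 1/58 ≈ 0.017241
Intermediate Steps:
n(W, L) = 1 (n(W, L) = (L + W)/(L + W) = 1)
I(f, m) = -8 - 23*m + f*m (I(f, m) = (f*m - 22*m) + (-8 - m) = (-22*m + f*m) + (-8 - m) = -8 - 23*m + f*m)
1/(n(9, 4)*I(17, -11)) = 1/(1*(-8 - 23*(-11) + 17*(-11))) = 1/(1*(-8 + 253 - 187)) = 1/(1*58) = 1/58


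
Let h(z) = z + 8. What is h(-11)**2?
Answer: 9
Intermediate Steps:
h(z) = 8 + z
h(-11)**2 = (8 - 11)**2 = (-3)**2 = 9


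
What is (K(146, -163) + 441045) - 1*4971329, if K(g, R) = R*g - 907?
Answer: -4554989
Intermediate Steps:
K(g, R) = -907 + R*g
(K(146, -163) + 441045) - 1*4971329 = ((-907 - 163*146) + 441045) - 1*4971329 = ((-907 - 23798) + 441045) - 4971329 = (-24705 + 441045) - 4971329 = 416340 - 4971329 = -4554989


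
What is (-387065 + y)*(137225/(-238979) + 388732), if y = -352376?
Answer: -68693068734321723/238979 ≈ -2.8744e+11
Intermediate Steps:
(-387065 + y)*(137225/(-238979) + 388732) = (-387065 - 352376)*(137225/(-238979) + 388732) = -739441*(137225*(-1/238979) + 388732) = -739441*(-137225/238979 + 388732) = -739441*92898647403/238979 = -68693068734321723/238979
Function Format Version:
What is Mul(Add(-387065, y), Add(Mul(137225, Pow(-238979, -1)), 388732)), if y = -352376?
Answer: Rational(-68693068734321723, 238979) ≈ -2.8744e+11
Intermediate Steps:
Mul(Add(-387065, y), Add(Mul(137225, Pow(-238979, -1)), 388732)) = Mul(Add(-387065, -352376), Add(Mul(137225, Pow(-238979, -1)), 388732)) = Mul(-739441, Add(Mul(137225, Rational(-1, 238979)), 388732)) = Mul(-739441, Add(Rational(-137225, 238979), 388732)) = Mul(-739441, Rational(92898647403, 238979)) = Rational(-68693068734321723, 238979)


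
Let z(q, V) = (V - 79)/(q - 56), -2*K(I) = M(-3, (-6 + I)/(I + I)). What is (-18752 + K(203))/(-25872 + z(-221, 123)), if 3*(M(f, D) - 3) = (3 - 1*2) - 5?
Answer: 31167209/42999528 ≈ 0.72483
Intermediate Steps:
M(f, D) = 5/3 (M(f, D) = 3 + ((3 - 1*2) - 5)/3 = 3 + ((3 - 2) - 5)/3 = 3 + (1 - 5)/3 = 3 + (1/3)*(-4) = 3 - 4/3 = 5/3)
K(I) = -5/6 (K(I) = -1/2*5/3 = -5/6)
z(q, V) = (-79 + V)/(-56 + q)
(-18752 + K(203))/(-25872 + z(-221, 123)) = (-18752 - 5/6)/(-25872 + (-79 + 123)/(-56 - 221)) = -112517/(6*(-25872 + 44/(-277))) = -112517/(6*(-25872 - 1/277*44)) = -112517/(6*(-25872 - 44/277)) = -112517/(6*(-7166588/277)) = -112517/6*(-277/7166588) = 31167209/42999528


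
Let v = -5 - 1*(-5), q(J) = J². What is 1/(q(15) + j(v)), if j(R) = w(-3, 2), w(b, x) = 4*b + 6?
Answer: 1/219 ≈ 0.0045662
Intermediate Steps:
v = 0 (v = -5 + 5 = 0)
w(b, x) = 6 + 4*b
j(R) = -6 (j(R) = 6 + 4*(-3) = 6 - 12 = -6)
1/(q(15) + j(v)) = 1/(15² - 6) = 1/(225 - 6) = 1/219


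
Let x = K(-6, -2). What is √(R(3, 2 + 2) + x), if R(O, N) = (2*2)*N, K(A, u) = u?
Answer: √14 ≈ 3.7417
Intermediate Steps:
R(O, N) = 4*N
x = -2
√(R(3, 2 + 2) + x) = √(4*(2 + 2) - 2) = √(4*4 - 2) = √(16 - 2) = √14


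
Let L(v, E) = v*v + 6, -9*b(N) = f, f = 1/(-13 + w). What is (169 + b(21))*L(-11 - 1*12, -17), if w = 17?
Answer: 3254405/36 ≈ 90400.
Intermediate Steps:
f = 1/4 (f = 1/(-13 + 17) = 1/4 ≈ 0.25000)
b(N) = -1/36 (b(N) = -1/9*1/4 = -1/36)
L(v, E) = 6 + v**2 (L(v, E) = v**2 + 6 = 6 + v**2)
(169 + b(21))*L(-11 - 1*12, -17) = (169 - 1/36)*(6 + (-11 - 1*12)**2) = 6083*(6 + (-11 - 12)**2)/36 = 6083*(6 + (-23)**2)/36 = 6083*(6 + 529)/36 = (6083/36)*535 = 3254405/36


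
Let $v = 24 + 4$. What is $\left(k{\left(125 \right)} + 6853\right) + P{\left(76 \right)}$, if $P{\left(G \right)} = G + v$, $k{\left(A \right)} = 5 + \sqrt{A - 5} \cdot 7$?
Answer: $6962 + 14 \sqrt{30} \approx 7038.7$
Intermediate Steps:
$v = 28$
$k{\left(A \right)} = 5 + 7 \sqrt{-5 + A}$ ($k{\left(A \right)} = 5 + \sqrt{-5 + A} 7 = 5 + 7 \sqrt{-5 + A}$)
$P{\left(G \right)} = 28 + G$ ($P{\left(G \right)} = G + 28 = 28 + G$)
$\left(k{\left(125 \right)} + 6853\right) + P{\left(76 \right)} = \left(\left(5 + 7 \sqrt{-5 + 125}\right) + 6853\right) + \left(28 + 76\right) = \left(\left(5 + 7 \sqrt{120}\right) + 6853\right) + 104 = \left(\left(5 + 7 \cdot 2 \sqrt{30}\right) + 6853\right) + 104 = \left(\left(5 + 14 \sqrt{30}\right) + 6853\right) + 104 = \left(6858 + 14 \sqrt{30}\right) + 104 = 6962 + 14 \sqrt{30}$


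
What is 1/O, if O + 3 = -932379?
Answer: -1/932382 ≈ -1.0725e-6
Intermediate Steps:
O = -932382 (O = -3 - 932379 = -932382)
1/O = 1/(-932382) = -1/932382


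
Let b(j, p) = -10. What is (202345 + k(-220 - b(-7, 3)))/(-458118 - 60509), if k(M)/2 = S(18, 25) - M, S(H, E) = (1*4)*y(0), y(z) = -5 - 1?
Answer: -202717/518627 ≈ -0.39087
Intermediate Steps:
y(z) = -6
S(H, E) = -24 (S(H, E) = (1*4)*(-6) = 4*(-6) = -24)
k(M) = -48 - 2*M (k(M) = 2*(-24 - M) = -48 - 2*M)
(202345 + k(-220 - b(-7, 3)))/(-458118 - 60509) = (202345 + (-48 - 2*(-220 - 1*(-10))))/(-458118 - 60509) = (202345 + (-48 - 2*(-220 + 10)))/(-518627) = (202345 + (-48 - 2*(-210)))*(-1/518627) = (202345 + (-48 + 420))*(-1/518627) = (202345 + 372)*(-1/518627) = 202717*(-1/518627) = -202717/518627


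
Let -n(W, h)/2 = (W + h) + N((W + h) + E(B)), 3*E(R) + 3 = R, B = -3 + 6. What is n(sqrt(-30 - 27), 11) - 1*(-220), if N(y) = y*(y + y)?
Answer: -58 - 90*I*sqrt(57) ≈ -58.0 - 679.49*I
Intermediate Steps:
B = 3
E(R) = -1 + R/3
N(y) = 2*y**2 (N(y) = y*(2*y) = 2*y**2)
n(W, h) = -4*(W + h)**2 - 2*W - 2*h (n(W, h) = -2*((W + h) + 2*((W + h) + (-1 + (1/3)*3))**2) = -2*((W + h) + 2*((W + h) + (-1 + 1))**2) = -2*((W + h) + 2*((W + h) + 0)**2) = -2*((W + h) + 2*(W + h)**2) = -2*(W + h + 2*(W + h)**2) = -4*(W + h)**2 - 2*W - 2*h)
n(sqrt(-30 - 27), 11) - 1*(-220) = (-4*(sqrt(-30 - 27) + 11)**2 - 2*sqrt(-30 - 27) - 2*11) - 1*(-220) = (-4*(sqrt(-57) + 11)**2 - 2*I*sqrt(57) - 22) + 220 = (-4*(I*sqrt(57) + 11)**2 - 2*I*sqrt(57) - 22) + 220 = (-4*(11 + I*sqrt(57))**2 - 2*I*sqrt(57) - 22) + 220 = (-22 - 4*(11 + I*sqrt(57))**2 - 2*I*sqrt(57)) + 220 = 198 - 4*(11 + I*sqrt(57))**2 - 2*I*sqrt(57)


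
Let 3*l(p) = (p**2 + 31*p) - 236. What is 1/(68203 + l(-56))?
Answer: 1/68591 ≈ 1.4579e-5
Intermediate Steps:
l(p) = -236/3 + p**2/3 + 31*p/3 (l(p) = ((p**2 + 31*p) - 236)/3 = (-236 + p**2 + 31*p)/3 = -236/3 + p**2/3 + 31*p/3)
1/(68203 + l(-56)) = 1/(68203 + (-236/3 + (1/3)*(-56)**2 + (31/3)*(-56))) = 1/(68203 + (-236/3 + (1/3)*3136 - 1736/3)) = 1/(68203 + (-236/3 + 3136/3 - 1736/3)) = 1/(68203 + 388) = 1/68591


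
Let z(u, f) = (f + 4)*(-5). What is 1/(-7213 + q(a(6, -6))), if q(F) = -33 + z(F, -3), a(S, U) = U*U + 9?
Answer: -1/7251 ≈ -0.00013791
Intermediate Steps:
a(S, U) = 9 + U² (a(S, U) = U² + 9 = 9 + U²)
z(u, f) = -20 - 5*f (z(u, f) = (4 + f)*(-5) = -20 - 5*f)
q(F) = -38 (q(F) = -33 + (-20 - 5*(-3)) = -33 + (-20 + 15) = -33 - 5 = -38)
1/(-7213 + q(a(6, -6))) = 1/(-7213 - 38) = 1/(-7251) = -1/7251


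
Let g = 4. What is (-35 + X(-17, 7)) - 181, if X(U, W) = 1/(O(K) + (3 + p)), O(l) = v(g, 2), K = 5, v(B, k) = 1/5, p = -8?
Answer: -5189/24 ≈ -216.21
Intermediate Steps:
v(B, k) = ⅕
O(l) = ⅕
X(U, W) = -5/24 (X(U, W) = 1/(⅕ + (3 - 8)) = 1/(⅕ - 5) = 1/(-24/5) = -5/24)
(-35 + X(-17, 7)) - 181 = (-35 - 5/24) - 181 = -845/24 - 181 = -5189/24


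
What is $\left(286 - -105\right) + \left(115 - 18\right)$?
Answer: $488$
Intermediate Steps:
$\left(286 - -105\right) + \left(115 - 18\right) = \left(286 + 105\right) + \left(115 - 18\right) = 391 + 97 = 488$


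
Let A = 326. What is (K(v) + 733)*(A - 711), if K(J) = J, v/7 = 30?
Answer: -363055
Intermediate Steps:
v = 210 (v = 7*30 = 210)
(K(v) + 733)*(A - 711) = (210 + 733)*(326 - 711) = 943*(-385) = -363055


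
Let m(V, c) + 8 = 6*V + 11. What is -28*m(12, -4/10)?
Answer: -2100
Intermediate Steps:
m(V, c) = 3 + 6*V (m(V, c) = -8 + (6*V + 11) = -8 + (11 + 6*V) = 3 + 6*V)
-28*m(12, -4/10) = -28*(3 + 6*12) = -28*(3 + 72) = -28*75 = -2100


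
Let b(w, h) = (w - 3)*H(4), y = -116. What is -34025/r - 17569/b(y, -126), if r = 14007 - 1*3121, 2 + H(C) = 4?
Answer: 45789546/647717 ≈ 70.694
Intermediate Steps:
H(C) = 2 (H(C) = -2 + 4 = 2)
b(w, h) = -6 + 2*w (b(w, h) = (w - 3)*2 = (-3 + w)*2 = -6 + 2*w)
r = 10886 (r = 14007 - 3121 = 10886)
-34025/r - 17569/b(y, -126) = -34025/10886 - 17569/(-6 + 2*(-116)) = -34025*1/10886 - 17569/(-6 - 232) = -34025/10886 - 17569/(-238) = -34025/10886 - 17569*(-1/238) = -34025/10886 + 17569/238 = 45789546/647717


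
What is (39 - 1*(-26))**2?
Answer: 4225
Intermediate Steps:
(39 - 1*(-26))**2 = (39 + 26)**2 = 65**2 = 4225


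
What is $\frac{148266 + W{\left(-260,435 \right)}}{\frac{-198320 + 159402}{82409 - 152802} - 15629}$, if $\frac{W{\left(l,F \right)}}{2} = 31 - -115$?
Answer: $- \frac{10457443294}{1100133279} \approx -9.5056$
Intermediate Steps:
$W{\left(l,F \right)} = 292$ ($W{\left(l,F \right)} = 2 \left(31 - -115\right) = 2 \left(31 + 115\right) = 2 \cdot 146 = 292$)
$\frac{148266 + W{\left(-260,435 \right)}}{\frac{-198320 + 159402}{82409 - 152802} - 15629} = \frac{148266 + 292}{\frac{-198320 + 159402}{82409 - 152802} - 15629} = \frac{148558}{- \frac{38918}{-70393} - 15629} = \frac{148558}{\left(-38918\right) \left(- \frac{1}{70393}\right) - 15629} = \frac{148558}{\frac{38918}{70393} - 15629} = \frac{148558}{- \frac{1100133279}{70393}} = 148558 \left(- \frac{70393}{1100133279}\right) = - \frac{10457443294}{1100133279}$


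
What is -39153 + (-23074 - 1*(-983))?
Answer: -61244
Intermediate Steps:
-39153 + (-23074 - 1*(-983)) = -39153 + (-23074 + 983) = -39153 - 22091 = -61244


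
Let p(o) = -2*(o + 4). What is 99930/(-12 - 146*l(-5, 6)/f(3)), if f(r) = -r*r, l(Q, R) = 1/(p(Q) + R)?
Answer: -3597480/359 ≈ -10021.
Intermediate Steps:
p(o) = -8 - 2*o (p(o) = -2*(4 + o) = -8 - 2*o)
l(Q, R) = 1/(-8 + R - 2*Q) (l(Q, R) = 1/((-8 - 2*Q) + R) = 1/(-8 + R - 2*Q))
f(r) = -r²
99930/(-12 - 146*l(-5, 6)/f(3)) = 99930/(-12 - 146*(-1/(8 - 1*6 + 2*(-5)))/((-1*3²))) = 99930/(-12 - 146*(-1/(8 - 6 - 10))/((-1*9))) = 99930/(-12 - 146*(-1/(-8))/(-9)) = 99930/(-12 - 146*(-1*(-⅛))*(-1)/9) = 99930/(-12 - 73*(-1)/(4*9)) = 99930/(-12 - 146*(-1/72)) = 99930/(-12 + 73/36) = 99930/(-359/36) = 99930*(-36/359) = -3597480/359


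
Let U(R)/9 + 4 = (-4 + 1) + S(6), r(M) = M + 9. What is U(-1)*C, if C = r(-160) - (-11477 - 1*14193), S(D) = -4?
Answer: -2526381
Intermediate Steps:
r(M) = 9 + M
C = 25519 (C = (9 - 160) - (-11477 - 1*14193) = -151 - (-11477 - 14193) = -151 - 1*(-25670) = -151 + 25670 = 25519)
U(R) = -99 (U(R) = -36 + 9*((-4 + 1) - 4) = -36 + 9*(-3 - 4) = -36 + 9*(-7) = -36 - 63 = -99)
U(-1)*C = -99*25519 = -2526381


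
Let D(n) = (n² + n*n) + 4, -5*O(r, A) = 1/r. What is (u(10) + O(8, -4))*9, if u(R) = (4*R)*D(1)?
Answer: 86391/40 ≈ 2159.8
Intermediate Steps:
O(r, A) = -1/(5*r)
D(n) = 4 + 2*n² (D(n) = (n² + n²) + 4 = 2*n² + 4 = 4 + 2*n²)
u(R) = 24*R (u(R) = (4*R)*(4 + 2*1²) = (4*R)*(4 + 2*1) = (4*R)*(4 + 2) = (4*R)*6 = 24*R)
(u(10) + O(8, -4))*9 = (24*10 - ⅕/8)*9 = (240 - ⅕*⅛)*9 = (240 - 1/40)*9 = (9599/40)*9 = 86391/40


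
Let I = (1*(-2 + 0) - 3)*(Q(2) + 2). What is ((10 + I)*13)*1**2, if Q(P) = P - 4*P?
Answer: 390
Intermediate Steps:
Q(P) = -3*P
I = 20 (I = (1*(-2 + 0) - 3)*(-3*2 + 2) = (1*(-2) - 3)*(-6 + 2) = (-2 - 3)*(-4) = -5*(-4) = 20)
((10 + I)*13)*1**2 = ((10 + 20)*13)*1**2 = (30*13)*1 = 390*1 = 390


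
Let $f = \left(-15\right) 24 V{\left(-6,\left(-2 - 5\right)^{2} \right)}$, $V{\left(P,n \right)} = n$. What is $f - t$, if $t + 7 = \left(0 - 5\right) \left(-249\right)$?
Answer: $-18878$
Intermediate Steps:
$t = 1238$ ($t = -7 + \left(0 - 5\right) \left(-249\right) = -7 - -1245 = -7 + 1245 = 1238$)
$f = -17640$ ($f = \left(-15\right) 24 \left(-2 - 5\right)^{2} = - 360 \left(-7\right)^{2} = \left(-360\right) 49 = -17640$)
$f - t = -17640 - 1238 = -18878$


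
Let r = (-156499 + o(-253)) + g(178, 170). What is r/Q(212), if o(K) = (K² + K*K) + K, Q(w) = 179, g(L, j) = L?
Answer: -28556/179 ≈ -159.53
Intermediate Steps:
o(K) = K + 2*K² (o(K) = (K² + K²) + K = 2*K² + K = K + 2*K²)
r = -28556 (r = (-156499 - 253*(1 + 2*(-253))) + 178 = (-156499 - 253*(1 - 506)) + 178 = (-156499 - 253*(-505)) + 178 = (-156499 + 127765) + 178 = -28734 + 178 = -28556)
r/Q(212) = -28556/179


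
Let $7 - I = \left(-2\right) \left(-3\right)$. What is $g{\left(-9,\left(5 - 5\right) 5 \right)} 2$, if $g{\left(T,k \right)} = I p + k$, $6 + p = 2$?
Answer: $-8$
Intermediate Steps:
$p = -4$ ($p = -6 + 2 = -4$)
$I = 1$ ($I = 7 - \left(-2\right) \left(-3\right) = 7 - 6 = 1$)
$g{\left(T,k \right)} = -4 + k$ ($g{\left(T,k \right)} = 1 \left(-4\right) + k = -4 + k$)
$g{\left(-9,\left(5 - 5\right) 5 \right)} 2 = \left(-4 + \left(5 - 5\right) 5\right) 2 = \left(-4 + 0 \cdot 5\right) 2 = \left(-4 + 0\right) 2 = \left(-4\right) 2 = -8$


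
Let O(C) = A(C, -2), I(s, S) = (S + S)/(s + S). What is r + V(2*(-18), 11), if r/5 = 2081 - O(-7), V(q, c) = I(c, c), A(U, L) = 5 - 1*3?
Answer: 10396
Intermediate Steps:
I(s, S) = 2*S/(S + s) (I(s, S) = (2*S)/(S + s) = 2*S/(S + s))
A(U, L) = 2 (A(U, L) = 5 - 3 = 2)
V(q, c) = 1 (V(q, c) = 2*c/(c + c) = 2*c/((2*c)) = 2*c*(1/(2*c)) = 1)
O(C) = 2
r = 10395 (r = 5*(2081 - 1*2) = 5*(2081 - 2) = 5*2079 = 10395)
r + V(2*(-18), 11) = 10395 + 1 = 10396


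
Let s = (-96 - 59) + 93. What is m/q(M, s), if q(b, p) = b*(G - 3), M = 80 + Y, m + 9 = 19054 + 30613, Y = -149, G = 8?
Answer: -49658/345 ≈ -143.94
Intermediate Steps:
s = -62 (s = -155 + 93 = -62)
m = 49658 (m = -9 + (19054 + 30613) = -9 + 49667 = 49658)
M = -69 (M = 80 - 149 = -69)
q(b, p) = 5*b (q(b, p) = b*(8 - 3) = b*5 = 5*b)
m/q(M, s) = 49658/((5*(-69))) = 49658/(-345) = 49658*(-1/345) = -49658/345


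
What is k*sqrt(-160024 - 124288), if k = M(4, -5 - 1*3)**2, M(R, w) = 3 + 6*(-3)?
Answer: 450*I*sqrt(71078) ≈ 1.1997e+5*I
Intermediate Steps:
M(R, w) = -15 (M(R, w) = 3 - 18 = -15)
k = 225 (k = (-15)**2 = 225)
k*sqrt(-160024 - 124288) = 225*sqrt(-160024 - 124288) = 225*sqrt(-284312) = 225*(2*I*sqrt(71078)) = 450*I*sqrt(71078)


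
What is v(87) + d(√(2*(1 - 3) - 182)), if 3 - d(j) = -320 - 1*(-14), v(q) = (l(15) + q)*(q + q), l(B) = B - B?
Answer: 15447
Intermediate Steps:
l(B) = 0
v(q) = 2*q² (v(q) = (0 + q)*(q + q) = q*(2*q) = 2*q²)
d(j) = 309 (d(j) = 3 - (-320 - 1*(-14)) = 3 - (-320 + 14) = 3 - 1*(-306) = 3 + 306 = 309)
v(87) + d(√(2*(1 - 3) - 182)) = 2*87² + 309 = 2*7569 + 309 = 15138 + 309 = 15447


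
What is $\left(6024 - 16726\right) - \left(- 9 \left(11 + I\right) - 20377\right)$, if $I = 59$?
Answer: $10305$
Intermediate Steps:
$\left(6024 - 16726\right) - \left(- 9 \left(11 + I\right) - 20377\right) = \left(6024 - 16726\right) - \left(- 9 \left(11 + 59\right) - 20377\right) = -10702 - \left(\left(-9\right) 70 - 20377\right) = -10702 - \left(-630 - 20377\right) = -10702 - -21007 = -10702 + 21007 = 10305$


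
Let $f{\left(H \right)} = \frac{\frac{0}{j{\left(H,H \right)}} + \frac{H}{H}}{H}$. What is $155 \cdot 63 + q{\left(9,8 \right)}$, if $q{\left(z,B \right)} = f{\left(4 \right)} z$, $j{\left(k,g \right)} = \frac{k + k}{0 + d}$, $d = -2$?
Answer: $\frac{39069}{4} \approx 9767.3$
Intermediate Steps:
$j{\left(k,g \right)} = - k$ ($j{\left(k,g \right)} = \frac{k + k}{0 - 2} = \frac{2 k}{-2} = 2 k \left(- \frac{1}{2}\right) = - k$)
$f{\left(H \right)} = \frac{1}{H}$ ($f{\left(H \right)} = \frac{\frac{0}{\left(-1\right) H} + \frac{H}{H}}{H} = \frac{0 \left(- \frac{1}{H}\right) + 1}{H} = \frac{0 + 1}{H} = 1 \frac{1}{H} = \frac{1}{H}$)
$q{\left(z,B \right)} = \frac{z}{4}$
$155 \cdot 63 + q{\left(9,8 \right)} = 155 \cdot 63 + \frac{1}{4} \cdot 9 = 9765 + \frac{9}{4} = \frac{39069}{4}$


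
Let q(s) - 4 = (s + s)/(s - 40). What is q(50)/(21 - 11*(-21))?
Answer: 1/18 ≈ 0.055556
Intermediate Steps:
q(s) = 4 + 2*s/(-40 + s) (q(s) = 4 + (s + s)/(s - 40) = 4 + (2*s)/(-40 + s) = 4 + 2*s/(-40 + s))
q(50)/(21 - 11*(-21)) = (2*(-80 + 3*50)/(-40 + 50))/(21 - 11*(-21)) = (2*(-80 + 150)/10)/(21 + 231) = (2*(1/10)*70)/252 = 14*(1/252) = 1/18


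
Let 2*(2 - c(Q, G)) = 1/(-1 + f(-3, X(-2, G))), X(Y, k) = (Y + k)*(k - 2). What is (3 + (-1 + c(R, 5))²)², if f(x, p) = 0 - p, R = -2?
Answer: 2692881/160000 ≈ 16.831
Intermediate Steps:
X(Y, k) = (-2 + k)*(Y + k) (X(Y, k) = (Y + k)*(-2 + k) = (-2 + k)*(Y + k))
f(x, p) = -p
c(Q, G) = 2 - 1/(2*(-5 - G² + 4*G)) (c(Q, G) = 2 - 1/(2*(-1 - (G² - 2*(-2) - 2*G - 2*G))) = 2 - 1/(2*(-1 - (G² + 4 - 2*G - 2*G))) = 2 - 1/(2*(-1 - (4 + G² - 4*G))) = 2 - 1/(2*(-1 + (-4 - G² + 4*G))) = 2 - 1/(2*(-5 - G² + 4*G)))
(3 + (-1 + c(R, 5))²)² = (3 + (-1 + (21 - 16*5 + 4*5²)/(2*(5 + 5² - 4*5)))²)² = (3 + (-1 + (21 - 80 + 4*25)/(2*(5 + 25 - 20)))²)² = (3 + (-1 + (½)*(21 - 80 + 100)/10)²)² = (3 + (-1 + (½)*(⅒)*41)²)² = (3 + (-1 + 41/20)²)² = (3 + (21/20)²)² = (3 + 441/400)² = (1641/400)² = 2692881/160000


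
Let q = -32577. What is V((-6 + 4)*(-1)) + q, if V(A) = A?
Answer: -32575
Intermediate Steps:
V((-6 + 4)*(-1)) + q = (-6 + 4)*(-1) - 32577 = -2*(-1) - 32577 = 2 - 32577 = -32575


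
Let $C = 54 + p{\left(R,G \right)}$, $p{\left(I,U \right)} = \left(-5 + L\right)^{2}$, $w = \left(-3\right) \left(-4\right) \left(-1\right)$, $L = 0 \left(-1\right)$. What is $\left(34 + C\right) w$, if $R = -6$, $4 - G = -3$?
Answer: $-1356$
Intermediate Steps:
$G = 7$ ($G = 4 - -3 = 4 + 3 = 7$)
$L = 0$
$w = -12$ ($w = 12 \left(-1\right) = -12$)
$p{\left(I,U \right)} = 25$ ($p{\left(I,U \right)} = \left(-5 + 0\right)^{2} = \left(-5\right)^{2} = 25$)
$C = 79$ ($C = 54 + 25 = 79$)
$\left(34 + C\right) w = \left(34 + 79\right) \left(-12\right) = 113 \left(-12\right) = -1356$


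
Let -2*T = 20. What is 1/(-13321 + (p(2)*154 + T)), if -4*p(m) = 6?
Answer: -1/13562 ≈ -7.3735e-5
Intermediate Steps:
T = -10 (T = -½*20 = -10)
p(m) = -3/2 (p(m) = -¼*6 = -3/2)
1/(-13321 + (p(2)*154 + T)) = 1/(-13321 + (-3/2*154 - 10)) = 1/(-13321 + (-231 - 10)) = 1/(-13321 - 241) = 1/(-13562) = -1/13562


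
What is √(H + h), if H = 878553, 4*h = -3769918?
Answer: I*√255706/2 ≈ 252.84*I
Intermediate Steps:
h = -1884959/2 (h = (¼)*(-3769918) = -1884959/2 ≈ -9.4248e+5)
√(H + h) = √(878553 - 1884959/2) = √(-127853/2) = I*√255706/2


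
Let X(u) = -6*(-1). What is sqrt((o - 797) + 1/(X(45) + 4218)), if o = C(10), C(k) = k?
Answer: I*sqrt(219402942)/528 ≈ 28.054*I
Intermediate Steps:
o = 10
X(u) = 6
sqrt((o - 797) + 1/(X(45) + 4218)) = sqrt((10 - 797) + 1/(6 + 4218)) = sqrt(-787 + 1/4224) = sqrt(-3324287/4224) = I*sqrt(219402942)/528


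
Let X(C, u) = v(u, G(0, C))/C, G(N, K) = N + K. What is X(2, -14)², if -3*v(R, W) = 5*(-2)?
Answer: 25/9 ≈ 2.7778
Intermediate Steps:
G(N, K) = K + N
v(R, W) = 10/3 (v(R, W) = -5*(-2)/3 = -⅓*(-10) = 10/3)
X(C, u) = 10/(3*C)
X(2, -14)² = ((10/3)/2)² = ((10/3)*(½))² = (5/3)² = 25/9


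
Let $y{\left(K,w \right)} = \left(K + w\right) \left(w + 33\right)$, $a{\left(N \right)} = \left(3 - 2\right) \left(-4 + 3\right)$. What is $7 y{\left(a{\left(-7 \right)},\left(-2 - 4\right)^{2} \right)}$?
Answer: $16905$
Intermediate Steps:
$a{\left(N \right)} = -1$ ($a{\left(N \right)} = 1 \left(-1\right) = -1$)
$y{\left(K,w \right)} = \left(33 + w\right) \left(K + w\right)$ ($y{\left(K,w \right)} = \left(K + w\right) \left(33 + w\right) = \left(33 + w\right) \left(K + w\right)$)
$7 y{\left(a{\left(-7 \right)},\left(-2 - 4\right)^{2} \right)} = 7 \left(\left(\left(-2 - 4\right)^{2}\right)^{2} + 33 \left(-1\right) + 33 \left(-2 - 4\right)^{2} - \left(-2 - 4\right)^{2}\right) = 7 \left(\left(\left(-6\right)^{2}\right)^{2} - 33 + 33 \left(-6\right)^{2} - \left(-6\right)^{2}\right) = 7 \left(36^{2} - 33 + 33 \cdot 36 - 36\right) = 7 \left(1296 - 33 + 1188 - 36\right) = 7 \cdot 2415 = 16905$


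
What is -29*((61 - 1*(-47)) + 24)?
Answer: -3828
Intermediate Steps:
-29*((61 - 1*(-47)) + 24) = -29*((61 + 47) + 24) = -29*(108 + 24) = -29*132 = -3828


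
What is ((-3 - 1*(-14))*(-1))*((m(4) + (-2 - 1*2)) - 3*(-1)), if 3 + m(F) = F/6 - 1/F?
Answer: 473/12 ≈ 39.417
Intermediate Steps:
m(F) = -3 - 1/F + F/6 (m(F) = -3 + (F/6 - 1/F) = -3 + (-1/F + F/6) = -3 - 1/F + F/6)
((-3 - 1*(-14))*(-1))*((m(4) + (-2 - 1*2)) - 3*(-1)) = ((-3 - 1*(-14))*(-1))*(((-3 - 1/4 + (⅙)*4) + (-2 - 1*2)) - 3*(-1)) = ((-3 + 14)*(-1))*(((-3 - 1*¼ + ⅔) + (-2 - 2)) + 3) = (11*(-1))*(((-3 - ¼ + ⅔) - 4) + 3) = -11*((-31/12 - 4) + 3) = -11*(-79/12 + 3) = -11*(-43/12) = 473/12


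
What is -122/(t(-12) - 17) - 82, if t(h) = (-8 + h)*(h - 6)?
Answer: -28248/343 ≈ -82.356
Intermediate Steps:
t(h) = (-8 + h)*(-6 + h)
-122/(t(-12) - 17) - 82 = -122/((48 + (-12)**2 - 14*(-12)) - 17) - 82 = -122/((48 + 144 + 168) - 17) - 82 = -122/(360 - 17) - 82 = -122/343 - 82 = -28248/343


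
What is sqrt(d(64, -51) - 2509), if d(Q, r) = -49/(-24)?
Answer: I*sqrt(361002)/12 ≈ 50.07*I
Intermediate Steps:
d(Q, r) = 49/24 (d(Q, r) = -49*(-1/24) = 49/24)
sqrt(d(64, -51) - 2509) = sqrt(49/24 - 2509) = sqrt(-60167/24) = I*sqrt(361002)/12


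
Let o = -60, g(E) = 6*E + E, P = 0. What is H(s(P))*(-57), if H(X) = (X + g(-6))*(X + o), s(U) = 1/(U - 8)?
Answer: -9239529/64 ≈ -1.4437e+5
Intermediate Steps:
g(E) = 7*E
s(U) = 1/(-8 + U)
H(X) = (-60 + X)*(-42 + X) (H(X) = (X + 7*(-6))*(X - 60) = (X - 42)*(-60 + X) = (-42 + X)*(-60 + X) = (-60 + X)*(-42 + X))
H(s(P))*(-57) = (2520 + (1/(-8 + 0))**2 - 102/(-8 + 0))*(-57) = (2520 + (1/(-8))**2 - 102/(-8))*(-57) = (2520 + (-1/8)**2 - 102*(-1/8))*(-57) = (2520 + 1/64 + 51/4)*(-57) = (162097/64)*(-57) = -9239529/64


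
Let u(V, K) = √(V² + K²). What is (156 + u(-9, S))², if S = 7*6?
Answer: 26181 + 936*√205 ≈ 39583.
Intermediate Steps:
S = 42
u(V, K) = √(K² + V²)
(156 + u(-9, S))² = (156 + √(42² + (-9)²))² = (156 + √(1764 + 81))² = (156 + √1845)² = (156 + 3*√205)²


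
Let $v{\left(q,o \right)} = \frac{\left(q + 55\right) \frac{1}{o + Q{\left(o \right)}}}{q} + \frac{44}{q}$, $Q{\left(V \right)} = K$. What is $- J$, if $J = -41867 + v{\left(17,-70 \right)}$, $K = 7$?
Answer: $\frac{4981873}{119} \approx 41865.0$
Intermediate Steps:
$Q{\left(V \right)} = 7$
$v{\left(q,o \right)} = \frac{44}{q} + \frac{55 + q}{q \left(7 + o\right)}$ ($v{\left(q,o \right)} = \frac{\left(q + 55\right) \frac{1}{o + 7}}{q} + \frac{44}{q} = \frac{\left(55 + q\right) \frac{1}{7 + o}}{q} + \frac{44}{q} = \frac{\frac{1}{7 + o} \left(55 + q\right)}{q} + \frac{44}{q} = \frac{55 + q}{q \left(7 + o\right)} + \frac{44}{q} = \frac{44}{q} + \frac{55 + q}{q \left(7 + o\right)}$)
$J = - \frac{4981873}{119}$ ($J = -41867 + \frac{363 + 17 + 44 \left(-70\right)}{17 \left(7 - 70\right)} = -41867 + \frac{363 + 17 - 3080}{17 \left(-63\right)} = -41867 + \frac{1}{17} \left(- \frac{1}{63}\right) \left(-2700\right) = -41867 + \frac{300}{119} = - \frac{4981873}{119} \approx -41865.0$)
$- J = \left(-1\right) \left(- \frac{4981873}{119}\right) = \frac{4981873}{119}$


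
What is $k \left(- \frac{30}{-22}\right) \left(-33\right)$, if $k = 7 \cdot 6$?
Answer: $-1890$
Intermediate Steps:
$k = 42$
$k \left(- \frac{30}{-22}\right) \left(-33\right) = 42 \left(- \frac{30}{-22}\right) \left(-33\right) = 42 \left(- \frac{30 \left(-1\right)}{22}\right) \left(-33\right) = 42 \left(\left(-1\right) \left(- \frac{15}{11}\right)\right) \left(-33\right) = 42 \cdot \frac{15}{11} \left(-33\right) = \frac{630}{11} \left(-33\right) = -1890$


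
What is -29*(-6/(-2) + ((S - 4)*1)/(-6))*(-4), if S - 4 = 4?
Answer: 812/3 ≈ 270.67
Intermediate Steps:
S = 8 (S = 4 + 4 = 8)
-29*(-6/(-2) + ((S - 4)*1)/(-6))*(-4) = -29*(-6/(-2) + ((8 - 4)*1)/(-6))*(-4) = -29*(-6*(-½) + (4*1)*(-⅙))*(-4) = -29*(3 + 4*(-⅙))*(-4) = -29*(3 - ⅔)*(-4) = -29*7/3*(-4) = -203/3*(-4) = 812/3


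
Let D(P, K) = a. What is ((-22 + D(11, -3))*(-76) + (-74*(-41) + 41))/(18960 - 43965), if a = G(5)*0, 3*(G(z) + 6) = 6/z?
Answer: -4747/25005 ≈ -0.18984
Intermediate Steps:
G(z) = -6 + 2/z (G(z) = -6 + (6/z)/3 = -6 + 2/z)
a = 0 (a = (-6 + 2/5)*0 = -28/5*0 = 0)
D(P, K) = 0
((-22 + D(11, -3))*(-76) + (-74*(-41) + 41))/(18960 - 43965) = ((-22 + 0)*(-76) + (-74*(-41) + 41))/(18960 - 43965) = (-22*(-76) + (3034 + 41))/(-25005) = (1672 + 3075)*(-1/25005) = 4747*(-1/25005) = -4747/25005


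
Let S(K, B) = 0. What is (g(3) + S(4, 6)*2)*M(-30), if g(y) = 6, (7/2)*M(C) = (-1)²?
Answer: 12/7 ≈ 1.7143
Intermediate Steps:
M(C) = 2/7 (M(C) = (2/7)*(-1)² = (2/7)*1 = 2/7)
(g(3) + S(4, 6)*2)*M(-30) = (6 + 0*2)*(2/7) = (6 + 0)*(2/7) = 6*(2/7) = 12/7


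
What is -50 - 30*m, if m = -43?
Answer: 1240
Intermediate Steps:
-50 - 30*m = -50 - 30*(-43) = -50 + 1290 = 1240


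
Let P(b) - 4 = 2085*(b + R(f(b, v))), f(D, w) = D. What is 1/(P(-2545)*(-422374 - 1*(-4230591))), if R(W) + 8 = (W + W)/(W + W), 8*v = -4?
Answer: -1/20263202766772 ≈ -4.9351e-14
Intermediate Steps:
v = -½ (v = (⅛)*(-4) = -½ ≈ -0.50000)
R(W) = -7 (R(W) = -8 + (W + W)/(W + W) = -8 + (2*W)/((2*W)) = -8 + (2*W)*(1/(2*W)) = -8 + 1 = -7)
P(b) = -14591 + 2085*b (P(b) = 4 + 2085*(b - 7) = 4 + 2085*(-7 + b) = 4 + (-14595 + 2085*b) = -14591 + 2085*b)
1/(P(-2545)*(-422374 - 1*(-4230591))) = 1/((-14591 + 2085*(-2545))*(-422374 - 1*(-4230591))) = 1/((-14591 - 5306325)*(-422374 + 4230591)) = 1/(-5320916*3808217) = -1/5320916*1/3808217 = -1/20263202766772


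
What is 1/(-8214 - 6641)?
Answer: -1/14855 ≈ -6.7317e-5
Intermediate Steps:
1/(-8214 - 6641) = 1/(-14855) = -1/14855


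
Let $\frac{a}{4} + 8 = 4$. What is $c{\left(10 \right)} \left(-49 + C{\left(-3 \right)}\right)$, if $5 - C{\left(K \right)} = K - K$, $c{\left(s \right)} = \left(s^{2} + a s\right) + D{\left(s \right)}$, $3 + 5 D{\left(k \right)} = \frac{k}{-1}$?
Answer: $\frac{13772}{5} \approx 2754.4$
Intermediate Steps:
$D{\left(k \right)} = - \frac{3}{5} - \frac{k}{5}$ ($D{\left(k \right)} = - \frac{3}{5} + \frac{k \frac{1}{-1}}{5} = - \frac{3}{5} + \frac{k \left(-1\right)}{5} = - \frac{3}{5} + \frac{\left(-1\right) k}{5} = - \frac{3}{5} - \frac{k}{5}$)
$a = -16$ ($a = -32 + 4 \cdot 4 = -32 + 16 = -16$)
$c{\left(s \right)} = - \frac{3}{5} + s^{2} - \frac{81 s}{5}$ ($c{\left(s \right)} = \left(s^{2} - 16 s\right) - \left(\frac{3}{5} + \frac{s}{5}\right) = - \frac{3}{5} + s^{2} - \frac{81 s}{5}$)
$C{\left(K \right)} = 5$ ($C{\left(K \right)} = 5 - \left(K - K\right) = 5 - 0 = 5 + 0 = 5$)
$c{\left(10 \right)} \left(-49 + C{\left(-3 \right)}\right) = \left(- \frac{3}{5} + 10^{2} - 162\right) \left(-49 + 5\right) = \left(- \frac{3}{5} + 100 - 162\right) \left(-44\right) = \left(- \frac{313}{5}\right) \left(-44\right) = \frac{13772}{5}$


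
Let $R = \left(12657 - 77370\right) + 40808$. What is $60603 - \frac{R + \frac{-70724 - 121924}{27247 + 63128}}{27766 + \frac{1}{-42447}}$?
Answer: $\frac{2151729477184208802}{35504824955125} \approx 60604.0$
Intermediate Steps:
$R = -23905$ ($R = -64713 + 40808 = -23905$)
$60603 - \frac{R + \frac{-70724 - 121924}{27247 + 63128}}{27766 + \frac{1}{-42447}} = 60603 - \frac{-23905 + \frac{-70724 - 121924}{27247 + 63128}}{27766 + \frac{1}{-42447}} = 60603 - \frac{-23905 - \frac{192648}{90375}}{27766 - \frac{1}{42447}} = 60603 - \frac{-23905 - \frac{64216}{30125}}{\frac{1178583401}{42447}} = 60603 - \left(-23905 - \frac{64216}{30125}\right) \frac{42447}{1178583401} = 60603 - \left(- \frac{720202341}{30125}\right) \frac{42447}{1178583401} = 60603 - - \frac{30570428768427}{35504824955125} = 60603 + \frac{30570428768427}{35504824955125} = \frac{2151729477184208802}{35504824955125}$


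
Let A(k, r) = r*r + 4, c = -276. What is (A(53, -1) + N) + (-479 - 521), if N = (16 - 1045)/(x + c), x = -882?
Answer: -383727/386 ≈ -994.11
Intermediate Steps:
A(k, r) = 4 + r**2 (A(k, r) = r**2 + 4 = 4 + r**2)
N = 343/386 (N = (16 - 1045)/(-882 - 276) = -1029/(-1158) = -1029*(-1/1158) = 343/386 ≈ 0.88860)
(A(53, -1) + N) + (-479 - 521) = ((4 + (-1)**2) + 343/386) + (-479 - 521) = ((4 + 1) + 343/386) - 1000 = (5 + 343/386) - 1000 = 2273/386 - 1000 = -383727/386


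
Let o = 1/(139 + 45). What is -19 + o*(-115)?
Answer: -157/8 ≈ -19.625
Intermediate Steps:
o = 1/184 ≈ 0.0054348
-19 + o*(-115) = -19 + (1/184)*(-115) = -19 - 5/8 = -157/8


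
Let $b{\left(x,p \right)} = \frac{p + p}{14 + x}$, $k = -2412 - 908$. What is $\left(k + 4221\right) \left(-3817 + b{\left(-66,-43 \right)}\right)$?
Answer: $- \frac{89378299}{26} \approx -3.4376 \cdot 10^{6}$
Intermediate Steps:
$k = -3320$ ($k = -2412 + \left(-1154 + 246\right) = -2412 - 908 = -3320$)
$b{\left(x,p \right)} = \frac{2 p}{14 + x}$
$\left(k + 4221\right) \left(-3817 + b{\left(-66,-43 \right)}\right) = \left(-3320 + 4221\right) \left(-3817 + 2 \left(-43\right) \frac{1}{14 - 66}\right) = 901 \left(-3817 + 2 \left(-43\right) \frac{1}{-52}\right) = 901 \left(-3817 + 2 \left(-43\right) \left(- \frac{1}{52}\right)\right) = 901 \left(-3817 + \frac{43}{26}\right) = 901 \left(- \frac{99199}{26}\right) = - \frac{89378299}{26}$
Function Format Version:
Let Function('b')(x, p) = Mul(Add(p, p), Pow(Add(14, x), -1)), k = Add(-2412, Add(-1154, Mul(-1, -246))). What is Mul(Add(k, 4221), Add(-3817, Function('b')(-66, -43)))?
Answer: Rational(-89378299, 26) ≈ -3.4376e+6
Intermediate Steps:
k = -3320 (k = Add(-2412, Add(-1154, 246)) = Add(-2412, -908) = -3320)
Function('b')(x, p) = Mul(2, p, Pow(Add(14, x), -1)) (Function('b')(x, p) = Mul(Mul(2, p), Pow(Add(14, x), -1)) = Mul(2, p, Pow(Add(14, x), -1)))
Mul(Add(k, 4221), Add(-3817, Function('b')(-66, -43))) = Mul(Add(-3320, 4221), Add(-3817, Mul(2, -43, Pow(Add(14, -66), -1)))) = Mul(901, Add(-3817, Mul(2, -43, Pow(-52, -1)))) = Mul(901, Add(-3817, Mul(2, -43, Rational(-1, 52)))) = Mul(901, Add(-3817, Rational(43, 26))) = Mul(901, Rational(-99199, 26)) = Rational(-89378299, 26)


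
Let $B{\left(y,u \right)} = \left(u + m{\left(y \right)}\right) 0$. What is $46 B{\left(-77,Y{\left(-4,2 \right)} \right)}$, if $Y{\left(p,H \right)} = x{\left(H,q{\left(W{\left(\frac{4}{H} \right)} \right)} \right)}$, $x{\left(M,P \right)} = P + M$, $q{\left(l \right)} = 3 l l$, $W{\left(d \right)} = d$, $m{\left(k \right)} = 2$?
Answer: $0$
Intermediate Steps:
$q{\left(l \right)} = 3 l^{2}$
$x{\left(M,P \right)} = M + P$
$Y{\left(p,H \right)} = H + \frac{48}{H^{2}}$ ($Y{\left(p,H \right)} = H + 3 \left(\frac{4}{H}\right)^{2} = H + 3 \frac{16}{H^{2}} = H + \frac{48}{H^{2}}$)
$B{\left(y,u \right)} = 0$ ($B{\left(y,u \right)} = \left(u + 2\right) 0 = \left(2 + u\right) 0 = 0$)
$46 B{\left(-77,Y{\left(-4,2 \right)} \right)} = 46 \cdot 0 = 0$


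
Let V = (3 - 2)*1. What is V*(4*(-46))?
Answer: -184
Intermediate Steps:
V = 1 (V = 1*1 = 1)
V*(4*(-46)) = 1*(4*(-46)) = 1*(-184) = -184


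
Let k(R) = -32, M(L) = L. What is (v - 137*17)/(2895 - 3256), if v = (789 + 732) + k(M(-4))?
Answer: 840/361 ≈ 2.3269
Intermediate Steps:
v = 1489 (v = (789 + 732) - 32 = 1521 - 32 = 1489)
(v - 137*17)/(2895 - 3256) = (1489 - 137*17)/(2895 - 3256) = (1489 - 2329)/(-361) = -840*(-1/361) = 840/361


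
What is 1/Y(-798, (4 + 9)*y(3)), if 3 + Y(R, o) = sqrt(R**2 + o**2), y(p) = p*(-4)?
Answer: 1/220377 + 2*sqrt(18365)/220377 ≈ 0.0012344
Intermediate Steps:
y(p) = -4*p
Y(R, o) = -3 + sqrt(R**2 + o**2)
1/Y(-798, (4 + 9)*y(3)) = 1/(-3 + sqrt((-798)**2 + ((4 + 9)*(-4*3))**2)) = 1/(-3 + sqrt(636804 + (13*(-12))**2)) = 1/(-3 + sqrt(636804 + (-156)**2)) = 1/(-3 + sqrt(636804 + 24336)) = 1/(-3 + sqrt(661140)) = 1/(-3 + 6*sqrt(18365))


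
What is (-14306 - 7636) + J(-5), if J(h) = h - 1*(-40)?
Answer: -21907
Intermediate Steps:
J(h) = 40 + h (J(h) = h + 40 = 40 + h)
(-14306 - 7636) + J(-5) = (-14306 - 7636) + (40 - 5) = -21942 + 35 = -21907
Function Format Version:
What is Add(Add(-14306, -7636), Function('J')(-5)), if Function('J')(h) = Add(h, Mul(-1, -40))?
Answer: -21907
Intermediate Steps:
Function('J')(h) = Add(40, h) (Function('J')(h) = Add(h, 40) = Add(40, h))
Add(Add(-14306, -7636), Function('J')(-5)) = Add(Add(-14306, -7636), Add(40, -5)) = Add(-21942, 35) = -21907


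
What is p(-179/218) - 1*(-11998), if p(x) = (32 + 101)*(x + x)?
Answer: 1283975/109 ≈ 11780.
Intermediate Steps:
p(x) = 266*x (p(x) = 133*(2*x) = 266*x)
p(-179/218) - 1*(-11998) = 266*(-179/218) - 1*(-11998) = 266*(-179*1/218) + 11998 = 266*(-179/218) + 11998 = -23807/109 + 11998 = 1283975/109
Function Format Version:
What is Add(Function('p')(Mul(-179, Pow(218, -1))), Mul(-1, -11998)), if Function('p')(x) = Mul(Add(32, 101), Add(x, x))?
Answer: Rational(1283975, 109) ≈ 11780.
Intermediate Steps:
Function('p')(x) = Mul(266, x) (Function('p')(x) = Mul(133, Mul(2, x)) = Mul(266, x))
Add(Function('p')(Mul(-179, Pow(218, -1))), Mul(-1, -11998)) = Add(Mul(266, Mul(-179, Pow(218, -1))), Mul(-1, -11998)) = Add(Mul(266, Mul(-179, Rational(1, 218))), 11998) = Add(Mul(266, Rational(-179, 218)), 11998) = Add(Rational(-23807, 109), 11998) = Rational(1283975, 109)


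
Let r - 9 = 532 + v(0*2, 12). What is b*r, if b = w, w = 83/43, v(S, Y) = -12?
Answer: 43907/43 ≈ 1021.1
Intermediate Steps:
w = 83/43 (w = 83*(1/43) = 83/43 ≈ 1.9302)
r = 529 (r = 9 + (532 - 12) = 9 + 520 = 529)
b = 83/43 ≈ 1.9302
b*r = (83/43)*529 = 43907/43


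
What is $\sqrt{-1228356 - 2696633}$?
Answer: $i \sqrt{3924989} \approx 1981.2 i$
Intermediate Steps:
$\sqrt{-1228356 - 2696633} = \sqrt{-3924989} = i \sqrt{3924989}$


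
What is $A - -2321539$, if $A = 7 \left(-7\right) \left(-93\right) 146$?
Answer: $2986861$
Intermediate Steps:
$A = 665322$ ($A = \left(-49\right) \left(-93\right) 146 = 4557 \cdot 146 = 665322$)
$A - -2321539 = 665322 - -2321539 = 665322 + 2321539 = 2986861$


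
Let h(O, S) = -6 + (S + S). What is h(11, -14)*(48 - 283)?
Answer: 7990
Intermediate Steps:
h(O, S) = -6 + 2*S
h(11, -14)*(48 - 283) = (-6 + 2*(-14))*(48 - 283) = (-6 - 28)*(-235) = -34*(-235) = 7990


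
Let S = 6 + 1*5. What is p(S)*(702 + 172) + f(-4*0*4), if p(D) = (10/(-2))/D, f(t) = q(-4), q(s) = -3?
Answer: -4403/11 ≈ -400.27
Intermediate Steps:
f(t) = -3
S = 11 (S = 6 + 5 = 11)
p(D) = -5/D (p(D) = (10*(-½))/D = -5/D)
p(S)*(702 + 172) + f(-4*0*4) = (-5/11)*(702 + 172) - 3 = -5*1/11*874 - 3 = -5/11*874 - 3 = -4370/11 - 3 = -4403/11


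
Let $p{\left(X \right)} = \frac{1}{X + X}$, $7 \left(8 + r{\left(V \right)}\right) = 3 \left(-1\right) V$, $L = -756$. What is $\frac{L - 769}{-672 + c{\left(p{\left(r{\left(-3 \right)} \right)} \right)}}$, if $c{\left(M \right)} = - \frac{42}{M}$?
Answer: $\frac{1525}{108} \approx 14.12$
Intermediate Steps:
$r{\left(V \right)} = -8 - \frac{3 V}{7}$ ($r{\left(V \right)} = -8 + \frac{3 \left(-1\right) V}{7} = -8 + \frac{\left(-3\right) V}{7} = -8 - \frac{3 V}{7}$)
$p{\left(X \right)} = \frac{1}{2 X}$
$\frac{L - 769}{-672 + c{\left(p{\left(r{\left(-3 \right)} \right)} \right)}} = \frac{-756 - 769}{-672 - \frac{42}{\frac{1}{2} \frac{1}{-8 - - \frac{9}{7}}}} = - \frac{1525}{-672 - \frac{42}{\frac{1}{2} \frac{1}{-8 + \frac{9}{7}}}} = - \frac{1525}{-672 - \frac{42}{\frac{1}{2} \frac{1}{- \frac{47}{7}}}} = - \frac{1525}{-672 - \frac{42}{\frac{1}{2} \left(- \frac{7}{47}\right)}} = - \frac{1525}{-672 - \frac{42}{- \frac{7}{94}}} = - \frac{1525}{-672 - -564} = - \frac{1525}{-672 + 564} = - \frac{1525}{-108} = \left(-1525\right) \left(- \frac{1}{108}\right) = \frac{1525}{108}$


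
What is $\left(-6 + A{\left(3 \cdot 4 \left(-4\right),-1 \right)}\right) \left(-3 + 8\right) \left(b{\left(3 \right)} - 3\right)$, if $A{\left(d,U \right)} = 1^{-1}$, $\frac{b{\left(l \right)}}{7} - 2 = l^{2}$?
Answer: $-1850$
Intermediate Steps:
$b{\left(l \right)} = 14 + 7 l^{2}$
$A{\left(d,U \right)} = 1$
$\left(-6 + A{\left(3 \cdot 4 \left(-4\right),-1 \right)}\right) \left(-3 + 8\right) \left(b{\left(3 \right)} - 3\right) = \left(-6 + 1\right) \left(-3 + 8\right) \left(\left(14 + 7 \cdot 3^{2}\right) - 3\right) = \left(-5\right) 5 \left(\left(14 + 7 \cdot 9\right) - 3\right) = - 25 \left(\left(14 + 63\right) - 3\right) = - 25 \left(77 - 3\right) = \left(-25\right) 74 = -1850$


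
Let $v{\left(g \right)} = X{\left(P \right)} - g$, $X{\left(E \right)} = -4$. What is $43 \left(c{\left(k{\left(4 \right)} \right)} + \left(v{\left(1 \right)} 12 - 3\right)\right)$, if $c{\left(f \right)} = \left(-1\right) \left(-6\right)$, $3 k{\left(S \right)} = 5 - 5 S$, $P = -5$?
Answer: $-2451$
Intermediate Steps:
$k{\left(S \right)} = \frac{5}{3} - \frac{5 S}{3}$ ($k{\left(S \right)} = \frac{5 - 5 S}{3} = \frac{5}{3} - \frac{5 S}{3}$)
$v{\left(g \right)} = -4 - g$
$c{\left(f \right)} = 6$
$43 \left(c{\left(k{\left(4 \right)} \right)} + \left(v{\left(1 \right)} 12 - 3\right)\right) = 43 \left(6 + \left(\left(-4 - 1\right) 12 - 3\right)\right) = 43 \left(6 - 63\right) = 43 \left(-57\right) = -2451$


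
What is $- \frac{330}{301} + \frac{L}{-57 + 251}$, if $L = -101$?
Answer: $- \frac{94421}{58394} \approx -1.617$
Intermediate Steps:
$- \frac{330}{301} + \frac{L}{-57 + 251} = - \frac{330}{301} - \frac{101}{-57 + 251} = \left(-330\right) \frac{1}{301} - \frac{101}{194} = - \frac{330}{301} - \frac{101}{194} = - \frac{94421}{58394}$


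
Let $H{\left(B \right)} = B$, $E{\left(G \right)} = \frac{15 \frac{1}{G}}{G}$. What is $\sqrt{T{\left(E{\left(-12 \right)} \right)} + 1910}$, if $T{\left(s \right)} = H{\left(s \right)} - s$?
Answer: $\sqrt{1910} \approx 43.704$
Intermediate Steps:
$E{\left(G \right)} = \frac{15}{G^{2}}$
$T{\left(s \right)} = 0$ ($T{\left(s \right)} = s - s = 0$)
$\sqrt{T{\left(E{\left(-12 \right)} \right)} + 1910} = \sqrt{0 + 1910} = \sqrt{1910}$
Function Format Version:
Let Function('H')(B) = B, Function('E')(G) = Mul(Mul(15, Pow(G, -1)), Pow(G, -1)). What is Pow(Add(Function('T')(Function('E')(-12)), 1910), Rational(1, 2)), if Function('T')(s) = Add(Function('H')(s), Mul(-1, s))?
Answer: Pow(1910, Rational(1, 2)) ≈ 43.704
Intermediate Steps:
Function('E')(G) = Mul(15, Pow(G, -2))
Function('T')(s) = 0 (Function('T')(s) = Add(s, Mul(-1, s)) = 0)
Pow(Add(Function('T')(Function('E')(-12)), 1910), Rational(1, 2)) = Pow(Add(0, 1910), Rational(1, 2)) = Pow(1910, Rational(1, 2))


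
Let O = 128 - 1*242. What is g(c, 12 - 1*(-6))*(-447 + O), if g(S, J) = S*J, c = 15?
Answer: -151470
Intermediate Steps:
O = -114 (O = 128 - 242 = -114)
g(S, J) = J*S
g(c, 12 - 1*(-6))*(-447 + O) = ((12 - 1*(-6))*15)*(-447 - 114) = ((12 + 6)*15)*(-561) = (18*15)*(-561) = 270*(-561) = -151470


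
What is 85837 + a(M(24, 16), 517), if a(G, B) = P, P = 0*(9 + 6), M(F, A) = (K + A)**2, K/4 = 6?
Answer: 85837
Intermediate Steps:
K = 24 (K = 4*6 = 24)
M(F, A) = (24 + A)**2
P = 0 (P = 0*15 = 0)
a(G, B) = 0
85837 + a(M(24, 16), 517) = 85837 + 0 = 85837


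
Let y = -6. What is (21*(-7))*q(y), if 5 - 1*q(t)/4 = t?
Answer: -6468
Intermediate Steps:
q(t) = 20 - 4*t
(21*(-7))*q(y) = (21*(-7))*(20 - 4*(-6)) = -147*(20 + 24) = -147*44 = -6468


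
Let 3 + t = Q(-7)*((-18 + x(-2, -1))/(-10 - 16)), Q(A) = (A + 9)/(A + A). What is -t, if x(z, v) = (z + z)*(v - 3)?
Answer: 274/91 ≈ 3.0110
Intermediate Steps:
x(z, v) = 2*z*(-3 + v) (x(z, v) = (2*z)*(-3 + v) = 2*z*(-3 + v))
Q(A) = (9 + A)/(2*A) (Q(A) = (9 + A)/((2*A)) = (9 + A)*(1/(2*A)) = (9 + A)/(2*A))
t = -274/91 (t = -3 + ((1/2)*(9 - 7)/(-7))*((-18 + 2*(-2)*(-3 - 1))/(-10 - 16)) = -3 + ((1/2)*(-1/7)*2)*((-18 + 2*(-2)*(-4))/(-26)) = -3 - (-18 + 16)*(-1)/(7*26) = -3 - (-2)*(-1)/(7*26) = -3 - 1/7*1/13 = -3 - 1/91 = -274/91 ≈ -3.0110)
-t = -1*(-274/91) = 274/91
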